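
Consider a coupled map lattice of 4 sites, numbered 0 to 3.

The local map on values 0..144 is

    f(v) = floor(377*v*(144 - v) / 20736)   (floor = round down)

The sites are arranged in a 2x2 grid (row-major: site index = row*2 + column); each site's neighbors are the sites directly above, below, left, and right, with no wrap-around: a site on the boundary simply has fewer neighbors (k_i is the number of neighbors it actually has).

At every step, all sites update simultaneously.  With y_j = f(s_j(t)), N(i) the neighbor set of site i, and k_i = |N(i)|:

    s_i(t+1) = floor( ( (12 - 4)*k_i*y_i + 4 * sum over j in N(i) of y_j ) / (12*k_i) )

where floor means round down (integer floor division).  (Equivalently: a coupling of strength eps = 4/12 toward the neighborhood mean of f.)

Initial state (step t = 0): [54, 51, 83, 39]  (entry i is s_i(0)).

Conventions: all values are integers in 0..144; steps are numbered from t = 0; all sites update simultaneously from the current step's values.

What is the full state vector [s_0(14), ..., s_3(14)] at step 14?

Simulating step by step:
t=0: [54, 51, 83, 39]
t=1: [88, 84, 88, 79]
t=2: [89, 91, 89, 92]
t=3: [87, 87, 87, 86]
t=4: [90, 90, 90, 90]
t=5: [88, 88, 88, 88]
t=6: [89, 89, 89, 89]
t=7: [88, 88, 88, 88]
t=8: [89, 89, 89, 89]
t=9: [88, 88, 88, 88]
t=10: [89, 89, 89, 89]
t=11: [88, 88, 88, 88]
t=12: [89, 89, 89, 89]
t=13: [88, 88, 88, 88]
t=14: [89, 89, 89, 89]

Answer: [89, 89, 89, 89]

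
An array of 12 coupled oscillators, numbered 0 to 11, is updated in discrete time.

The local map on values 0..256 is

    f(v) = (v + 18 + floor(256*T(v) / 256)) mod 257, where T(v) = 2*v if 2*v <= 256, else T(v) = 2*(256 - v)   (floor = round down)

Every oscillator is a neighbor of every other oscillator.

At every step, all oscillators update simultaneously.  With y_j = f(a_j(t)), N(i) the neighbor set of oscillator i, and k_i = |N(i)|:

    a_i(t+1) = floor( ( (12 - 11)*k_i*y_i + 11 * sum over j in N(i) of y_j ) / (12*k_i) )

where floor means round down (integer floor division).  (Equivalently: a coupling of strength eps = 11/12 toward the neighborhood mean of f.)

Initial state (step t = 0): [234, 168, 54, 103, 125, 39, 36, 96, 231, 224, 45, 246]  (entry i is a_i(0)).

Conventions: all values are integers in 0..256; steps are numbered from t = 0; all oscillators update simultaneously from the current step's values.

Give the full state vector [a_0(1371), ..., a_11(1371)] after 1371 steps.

Simulating step by step:
t=0: [234, 168, 54, 103, 125, 39, 36, 96, 231, 224, 45, 246]
t=1: [92, 92, 92, 92, 92, 92, 92, 92, 92, 92, 92, 92]
t=2: [37, 37, 37, 37, 37, 37, 37, 37, 37, 37, 37, 37]
t=3: [129, 129, 129, 129, 129, 129, 129, 129, 129, 129, 129, 129]
t=4: [144, 144, 144, 144, 144, 144, 144, 144, 144, 144, 144, 144]
t=5: [129, 129, 129, 129, 129, 129, 129, 129, 129, 129, 129, 129]

Answer: [129, 129, 129, 129, 129, 129, 129, 129, 129, 129, 129, 129]
Key observation: The state at step 3, [129, 129, 129, 129, 129, 129, 129, 129, 129, 129, 129, 129], reappears at step 5: the system is in a cycle of period 2 from step 3 on.  Therefore the state at step 1371 equals the state at step 3 + ((1371 - 3) mod 2) = 3, which is [129, 129, 129, 129, 129, 129, 129, 129, 129, 129, 129, 129].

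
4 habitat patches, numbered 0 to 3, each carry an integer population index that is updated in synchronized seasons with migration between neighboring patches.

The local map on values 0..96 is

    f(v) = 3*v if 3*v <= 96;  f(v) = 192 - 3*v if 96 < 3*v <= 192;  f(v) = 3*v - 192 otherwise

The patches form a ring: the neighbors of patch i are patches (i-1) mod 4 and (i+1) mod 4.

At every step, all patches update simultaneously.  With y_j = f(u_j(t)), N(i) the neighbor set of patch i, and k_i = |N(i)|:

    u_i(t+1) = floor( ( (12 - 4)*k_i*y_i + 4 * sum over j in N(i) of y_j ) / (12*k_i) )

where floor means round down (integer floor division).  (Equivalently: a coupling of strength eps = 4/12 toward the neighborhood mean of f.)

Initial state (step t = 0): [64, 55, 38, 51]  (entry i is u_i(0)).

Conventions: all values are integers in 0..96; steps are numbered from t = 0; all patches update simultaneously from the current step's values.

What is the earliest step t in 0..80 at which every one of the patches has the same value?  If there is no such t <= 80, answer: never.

Answer: never
Key observation: The state at step 10 reappears at step 18 — the system is in a cycle of period 8 from step 10 on.  No step 0..18 is synchronized, and the cycle repeats forever, so no step up to 80 (or ever) has all patches equal.

Derivation:
t=0: [64, 55, 38, 51]  (not all equal)
t=1: [11, 31, 63, 39]  (not all equal)
t=2: [50, 68, 30, 56]  (not all equal)
t=3: [34, 30, 66, 38]  (not all equal)
t=4: [88, 76, 32, 68]  (not all equal)
t=5: [56, 52, 72, 36]  (not all equal)
t=6: [36, 32, 36, 64]  (not all equal)
t=7: [72, 92, 72, 28]  (not all equal)
t=8: [44, 64, 44, 64]  (not all equal)
t=9: [40, 20, 40, 20]  (not all equal)
t=10: [68, 64, 68, 64]  (not all equal)
t=11: [8, 4, 8, 4]  (not all equal)
t=12: [20, 16, 20, 16]  (not all equal)
t=13: [56, 52, 56, 52]  (not all equal)
t=14: [28, 32, 28, 32]  (not all equal)
t=15: [88, 92, 88, 92]  (not all equal)
t=16: [76, 80, 76, 80]  (not all equal)
t=17: [40, 44, 40, 44]  (not all equal)
t=18: [68, 64, 68, 64]  (not all equal)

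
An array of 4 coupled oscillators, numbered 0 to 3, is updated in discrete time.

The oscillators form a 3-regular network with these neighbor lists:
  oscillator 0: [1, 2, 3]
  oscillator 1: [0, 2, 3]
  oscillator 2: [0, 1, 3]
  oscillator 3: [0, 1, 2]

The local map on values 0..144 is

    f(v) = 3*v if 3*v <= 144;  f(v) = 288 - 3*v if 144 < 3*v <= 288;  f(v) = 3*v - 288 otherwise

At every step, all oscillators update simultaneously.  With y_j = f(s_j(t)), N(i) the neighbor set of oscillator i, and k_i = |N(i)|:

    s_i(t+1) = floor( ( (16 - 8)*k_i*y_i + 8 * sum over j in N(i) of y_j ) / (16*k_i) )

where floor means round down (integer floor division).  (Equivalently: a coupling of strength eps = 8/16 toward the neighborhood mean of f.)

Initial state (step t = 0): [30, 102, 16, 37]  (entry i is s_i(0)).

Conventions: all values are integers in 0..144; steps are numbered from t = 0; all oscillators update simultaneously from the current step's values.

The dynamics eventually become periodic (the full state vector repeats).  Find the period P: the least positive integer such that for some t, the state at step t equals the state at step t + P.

Answer: 2
Key observation: The state at step 11, [34, 36, 34, 41], reappears at step 13 — and no state repeats earlier — so the cycle the system enters has period 2.

Derivation:
t=0: [30, 102, 16, 37]
t=1: [74, 50, 60, 81]
t=2: [81, 105, 95, 74]
t=3: [38, 32, 24, 45]
t=4: [107, 101, 93, 114]
t=5: [29, 23, 21, 36]
t=6: [83, 77, 75, 90]
t=7: [42, 48, 50, 35]
t=8: [127, 133, 131, 120]
t=9: [94, 100, 98, 87]
t=10: [10, 12, 10, 17]
t=11: [34, 36, 34, 41]
t=12: [106, 108, 106, 113]
t=13: [34, 36, 34, 41]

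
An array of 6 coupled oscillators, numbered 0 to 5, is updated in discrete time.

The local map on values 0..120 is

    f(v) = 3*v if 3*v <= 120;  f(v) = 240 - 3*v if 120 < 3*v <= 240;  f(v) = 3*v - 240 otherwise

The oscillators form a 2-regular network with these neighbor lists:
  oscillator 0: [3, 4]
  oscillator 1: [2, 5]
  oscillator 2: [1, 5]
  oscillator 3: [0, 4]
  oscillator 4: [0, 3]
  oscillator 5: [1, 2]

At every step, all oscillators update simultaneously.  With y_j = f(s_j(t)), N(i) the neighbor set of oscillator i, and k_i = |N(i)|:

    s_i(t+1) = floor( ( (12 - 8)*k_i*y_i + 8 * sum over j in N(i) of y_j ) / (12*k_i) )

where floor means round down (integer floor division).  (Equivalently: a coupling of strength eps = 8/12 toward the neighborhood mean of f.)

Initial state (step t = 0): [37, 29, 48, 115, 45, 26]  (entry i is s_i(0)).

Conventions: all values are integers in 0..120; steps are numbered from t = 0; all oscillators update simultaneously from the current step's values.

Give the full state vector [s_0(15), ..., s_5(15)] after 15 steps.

Answer: [3, 63, 63, 3, 3, 63]

Derivation:
t=0: [37, 29, 48, 115, 45, 26]
t=1: [107, 87, 87, 107, 107, 87]
t=2: [81, 21, 21, 81, 81, 21]
t=3: [3, 63, 63, 3, 3, 63]
t=4: [9, 51, 51, 9, 9, 51]
t=5: [27, 87, 87, 27, 27, 87]
t=6: [81, 21, 21, 81, 81, 21]
t=7: [3, 63, 63, 3, 3, 63]
t=8: [9, 51, 51, 9, 9, 51]
t=9: [27, 87, 87, 27, 27, 87]
t=10: [81, 21, 21, 81, 81, 21]
t=11: [3, 63, 63, 3, 3, 63]
t=12: [9, 51, 51, 9, 9, 51]
t=13: [27, 87, 87, 27, 27, 87]
t=14: [81, 21, 21, 81, 81, 21]
t=15: [3, 63, 63, 3, 3, 63]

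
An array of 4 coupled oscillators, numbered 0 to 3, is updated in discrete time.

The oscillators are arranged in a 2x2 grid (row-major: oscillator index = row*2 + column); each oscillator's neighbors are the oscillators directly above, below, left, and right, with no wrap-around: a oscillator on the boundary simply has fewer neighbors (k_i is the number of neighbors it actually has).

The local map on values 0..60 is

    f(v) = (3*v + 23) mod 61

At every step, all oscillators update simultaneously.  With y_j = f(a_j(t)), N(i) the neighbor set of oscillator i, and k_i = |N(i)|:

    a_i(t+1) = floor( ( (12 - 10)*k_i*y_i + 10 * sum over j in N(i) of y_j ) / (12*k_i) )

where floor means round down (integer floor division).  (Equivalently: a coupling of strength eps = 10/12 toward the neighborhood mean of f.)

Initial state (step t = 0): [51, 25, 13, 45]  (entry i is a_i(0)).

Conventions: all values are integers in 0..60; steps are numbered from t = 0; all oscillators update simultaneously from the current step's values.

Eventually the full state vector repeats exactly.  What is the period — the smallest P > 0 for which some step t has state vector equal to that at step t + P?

Answer: 4
Key observation: The state at step 14, [51, 27, 27, 51], reappears at step 18 — and no state repeats earlier — so the cycle the system enters has period 4.

Derivation:
t=0: [51, 25, 13, 45]
t=1: [24, 43, 37, 21]
t=2: [23, 29, 26, 21]
t=3: [42, 31, 30, 41]
t=4: [49, 30, 29, 48]
t=5: [50, 47, 46, 49]
t=6: [42, 48, 47, 41]
t=7: [40, 28, 28, 40]
t=8: [41, 25, 25, 41]
t=9: [34, 26, 26, 34]
t=10: [33, 9, 9, 33]
t=11: [41, 8, 8, 41]
t=12: [43, 27, 27, 43]
t=13: [40, 32, 32, 40]
t=14: [51, 27, 27, 51]
t=15: [44, 52, 52, 44]
t=16: [53, 37, 37, 53]
t=17: [20, 52, 52, 20]
t=18: [51, 27, 27, 51]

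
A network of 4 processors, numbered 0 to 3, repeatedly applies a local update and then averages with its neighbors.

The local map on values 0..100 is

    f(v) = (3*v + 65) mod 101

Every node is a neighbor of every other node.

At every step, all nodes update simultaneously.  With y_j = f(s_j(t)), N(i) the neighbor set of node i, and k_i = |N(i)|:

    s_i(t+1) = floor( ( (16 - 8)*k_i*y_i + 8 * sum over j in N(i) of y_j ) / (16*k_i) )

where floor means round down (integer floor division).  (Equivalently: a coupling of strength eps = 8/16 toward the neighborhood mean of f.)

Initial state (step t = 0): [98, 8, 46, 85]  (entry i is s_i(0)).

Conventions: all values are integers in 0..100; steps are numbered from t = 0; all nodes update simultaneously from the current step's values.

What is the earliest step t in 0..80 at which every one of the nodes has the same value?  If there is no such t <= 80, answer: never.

Answer: never
Key observation: The state at step 2 reappears at step 11 — the system is in a cycle of period 9 from step 2 on.  No step 0..11 is synchronized, and the cycle repeats forever, so no step up to 80 (or ever) has all nodes equal.

Derivation:
t=0: [98, 8, 46, 85]  (not all equal)
t=1: [45, 56, 27, 32]  (not all equal)
t=2: [72, 49, 54, 59]  (not all equal)
t=3: [52, 29, 34, 39]  (not all equal)
t=4: [42, 53, 58, 63]  (not all equal)
t=5: [63, 40, 45, 50]  (not all equal)
t=6: [58, 69, 74, 45]  (not all equal)
t=7: [60, 71, 76, 81]  (not all equal)
t=8: [50, 61, 66, 37]  (not all equal)
t=9: [36, 47, 52, 57]  (not all equal)
t=10: [45, 22, 27, 32]  (not all equal)
t=11: [72, 49, 54, 59]  (not all equal)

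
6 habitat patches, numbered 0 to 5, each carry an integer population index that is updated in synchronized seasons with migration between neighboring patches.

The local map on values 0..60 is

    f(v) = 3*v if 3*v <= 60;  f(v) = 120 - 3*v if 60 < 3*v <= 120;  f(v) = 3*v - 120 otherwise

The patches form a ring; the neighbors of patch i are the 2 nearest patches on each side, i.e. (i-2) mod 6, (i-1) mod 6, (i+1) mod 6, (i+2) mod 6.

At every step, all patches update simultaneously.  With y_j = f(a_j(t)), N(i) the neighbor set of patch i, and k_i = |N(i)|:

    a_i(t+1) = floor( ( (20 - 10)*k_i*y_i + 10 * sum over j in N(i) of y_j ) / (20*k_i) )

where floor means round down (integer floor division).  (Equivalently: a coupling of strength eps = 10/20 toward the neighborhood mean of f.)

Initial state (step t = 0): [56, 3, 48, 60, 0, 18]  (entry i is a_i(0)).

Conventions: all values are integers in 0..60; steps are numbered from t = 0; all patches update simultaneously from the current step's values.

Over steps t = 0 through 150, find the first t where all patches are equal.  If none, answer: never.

Answer: never
Key observation: The state at step 13 reappears at step 17 — the system is in a cycle of period 4 from step 13 on.  No step 0..17 is synchronized, and the cycle repeats forever, so no step up to 150 (or ever) has all patches equal.

Derivation:
t=0: [56, 3, 48, 60, 0, 18]  (not all equal)
t=1: [34, 27, 26, 40, 23, 41]  (not all equal)
t=2: [25, 27, 34, 16, 33, 15]  (not all equal)
t=3: [37, 39, 28, 39, 30, 41]  (not all equal)
t=4: [13, 7, 23, 10, 21, 7]  (not all equal)
t=5: [38, 28, 43, 33, 46, 28]  (not all equal)
t=6: [15, 27, 14, 22, 18, 28]  (not all equal)
t=7: [43, 41, 45, 48, 49, 42]  (not all equal)
t=8: [10, 8, 15, 18, 20, 10]  (not all equal)
t=9: [34, 31, 43, 46, 49, 36]  (not all equal)
t=10: [18, 20, 15, 18, 20, 17]  (not all equal)
t=11: [54, 55, 51, 54, 55, 54]  (not all equal)
t=12: [41, 42, 38, 41, 42, 42]  (not all equal)
t=13: [4, 5, 5, 4, 5, 5]  (not all equal)
t=14: [13, 14, 14, 13, 14, 14]  (not all equal)
t=15: [40, 41, 41, 40, 41, 41]  (not all equal)
t=16: [1, 2, 2, 1, 2, 2]  (not all equal)
t=17: [4, 5, 5, 4, 5, 5]  (not all equal)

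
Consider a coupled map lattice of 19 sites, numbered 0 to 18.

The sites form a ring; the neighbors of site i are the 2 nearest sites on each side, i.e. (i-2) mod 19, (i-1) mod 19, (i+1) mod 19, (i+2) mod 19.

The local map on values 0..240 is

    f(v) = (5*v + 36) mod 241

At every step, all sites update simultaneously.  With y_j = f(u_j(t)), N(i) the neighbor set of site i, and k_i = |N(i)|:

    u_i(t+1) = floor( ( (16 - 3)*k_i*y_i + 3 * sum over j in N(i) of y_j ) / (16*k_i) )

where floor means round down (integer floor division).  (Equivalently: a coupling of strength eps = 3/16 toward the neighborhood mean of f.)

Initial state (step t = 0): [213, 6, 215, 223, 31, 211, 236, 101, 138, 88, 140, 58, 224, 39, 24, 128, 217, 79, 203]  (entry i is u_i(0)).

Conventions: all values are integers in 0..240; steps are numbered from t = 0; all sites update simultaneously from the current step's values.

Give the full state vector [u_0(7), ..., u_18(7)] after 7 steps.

Answer: [155, 180, 88, 144, 185, 152, 50, 41, 41, 112, 95, 19, 65, 95, 164, 153, 44, 90, 151]

Derivation:
t=0: [213, 6, 215, 223, 31, 211, 236, 101, 138, 88, 140, 58, 224, 39, 24, 128, 217, 79, 203]
t=1: [134, 79, 146, 176, 177, 124, 26, 65, 17, 198, 34, 100, 178, 217, 163, 192, 156, 181, 96]
t=2: [204, 177, 72, 185, 187, 173, 163, 122, 124, 73, 188, 73, 190, 147, 126, 53, 94, 195, 61]
t=3: [98, 188, 151, 218, 38, 169, 128, 163, 163, 153, 33, 141, 36, 58, 156, 62, 37, 51, 98]
t=4: [43, 24, 76, 153, 210, 161, 187, 130, 132, 85, 183, 41, 194, 89, 104, 106, 193, 60, 51]
t=5: [30, 141, 159, 90, 116, 115, 36, 191, 204, 209, 207, 34, 59, 204, 79, 89, 44, 85, 54]
t=6: [170, 31, 103, 21, 130, 122, 193, 47, 96, 115, 110, 186, 101, 108, 174, 219, 45, 202, 73]
t=7: [155, 180, 88, 144, 185, 152, 50, 41, 41, 112, 95, 19, 65, 95, 164, 153, 44, 90, 151]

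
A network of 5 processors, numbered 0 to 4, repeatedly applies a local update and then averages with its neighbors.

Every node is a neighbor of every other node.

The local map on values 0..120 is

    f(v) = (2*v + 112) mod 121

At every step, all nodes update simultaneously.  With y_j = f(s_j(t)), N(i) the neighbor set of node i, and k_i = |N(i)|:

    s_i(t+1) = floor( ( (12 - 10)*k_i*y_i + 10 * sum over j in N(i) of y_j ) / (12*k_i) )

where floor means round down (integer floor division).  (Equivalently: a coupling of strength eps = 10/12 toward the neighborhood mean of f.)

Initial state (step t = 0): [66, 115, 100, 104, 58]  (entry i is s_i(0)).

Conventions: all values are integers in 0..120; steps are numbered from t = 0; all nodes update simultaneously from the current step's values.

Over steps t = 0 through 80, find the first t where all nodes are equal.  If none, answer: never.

Simulating step by step:
t=0: [66, 115, 100, 104, 58]  (not all equal)
t=1: [74, 70, 71, 71, 69]  (not all equal)
t=2: [11, 12, 12, 12, 12]  (not all equal)
t=3: [14, 14, 14, 14, 14]  (all equal)

Answer: 3
Key observation: Synchronization is absorbing here: once all nodes are equal they stay equal, and step 3 is the first all-equal step.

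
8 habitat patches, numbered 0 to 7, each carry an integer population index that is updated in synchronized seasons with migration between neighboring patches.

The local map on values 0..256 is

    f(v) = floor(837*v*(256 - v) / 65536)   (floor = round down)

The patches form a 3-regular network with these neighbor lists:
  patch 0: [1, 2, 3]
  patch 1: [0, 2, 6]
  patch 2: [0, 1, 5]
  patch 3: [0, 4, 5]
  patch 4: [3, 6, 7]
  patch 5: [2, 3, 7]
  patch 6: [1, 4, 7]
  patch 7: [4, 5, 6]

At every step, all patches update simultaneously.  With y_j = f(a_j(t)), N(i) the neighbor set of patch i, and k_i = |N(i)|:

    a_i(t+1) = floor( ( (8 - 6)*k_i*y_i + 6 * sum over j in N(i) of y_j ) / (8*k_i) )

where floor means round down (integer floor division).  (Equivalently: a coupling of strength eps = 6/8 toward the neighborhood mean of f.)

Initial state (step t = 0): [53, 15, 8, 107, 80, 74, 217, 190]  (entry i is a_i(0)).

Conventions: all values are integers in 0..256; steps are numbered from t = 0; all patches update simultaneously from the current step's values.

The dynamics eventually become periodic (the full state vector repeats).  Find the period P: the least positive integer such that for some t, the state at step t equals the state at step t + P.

Simulating step by step:
t=0: [53, 15, 8, 107, 80, 74, 217, 190]
t=1: [102, 79, 95, 172, 162, 140, 123, 154]
t=2: [189, 195, 195, 196, 196, 196, 195, 202]
t=3: [153, 153, 153, 152, 147, 147, 147, 147]
t=4: [201, 201, 201, 202, 203, 202, 203, 204]
t=5: [140, 140, 140, 139, 137, 138, 137, 137]
t=6: [207, 207, 207, 207, 207, 207, 207, 207]
t=7: [129, 129, 129, 129, 129, 129, 129, 129]
t=8: [209, 209, 209, 209, 209, 209, 209, 209]
t=9: [125, 125, 125, 125, 125, 125, 125, 125]
t=10: [209, 209, 209, 209, 209, 209, 209, 209]

Answer: 2
Key observation: The state at step 8, [209, 209, 209, 209, 209, 209, 209, 209], reappears at step 10 — and no state repeats earlier — so the cycle the system enters has period 2.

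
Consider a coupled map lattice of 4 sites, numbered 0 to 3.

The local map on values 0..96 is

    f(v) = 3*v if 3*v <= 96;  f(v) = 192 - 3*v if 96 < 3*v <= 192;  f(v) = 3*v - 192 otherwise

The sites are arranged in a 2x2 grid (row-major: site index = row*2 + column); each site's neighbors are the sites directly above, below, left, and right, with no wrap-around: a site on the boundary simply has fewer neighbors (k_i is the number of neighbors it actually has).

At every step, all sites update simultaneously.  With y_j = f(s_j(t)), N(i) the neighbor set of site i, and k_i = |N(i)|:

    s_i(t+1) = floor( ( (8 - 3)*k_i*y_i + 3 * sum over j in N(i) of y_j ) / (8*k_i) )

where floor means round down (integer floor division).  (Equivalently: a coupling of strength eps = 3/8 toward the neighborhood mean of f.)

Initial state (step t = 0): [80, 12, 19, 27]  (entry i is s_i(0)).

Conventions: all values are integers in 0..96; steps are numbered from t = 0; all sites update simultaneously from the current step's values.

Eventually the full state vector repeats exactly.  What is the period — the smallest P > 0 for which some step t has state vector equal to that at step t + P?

Simulating step by step:
t=0: [80, 12, 19, 27]
t=1: [47, 46, 59, 68]
t=2: [44, 45, 21, 20]
t=3: [60, 58, 61, 60]
t=4: [12, 15, 10, 12]
t=5: [36, 41, 32, 36]
t=6: [83, 74, 91, 83]
t=7: [56, 40, 72, 56]
t=8: [33, 54, 24, 33]
t=9: [77, 53, 79, 77]
t=10: [39, 35, 42, 39]
t=11: [75, 82, 69, 75]
t=12: [33, 46, 21, 33]
t=13: [80, 68, 74, 80]
t=14: [37, 25, 36, 37]
t=15: [80, 77, 82, 80]
t=16: [47, 42, 51, 47]
t=17: [51, 60, 43, 51]
t=18: [38, 22, 54, 38]
t=19: [66, 70, 48, 66]
t=20: [16, 13, 32, 16]
t=21: [55, 42, 78, 55]
t=22: [37, 51, 36, 37]
t=23: [73, 54, 82, 73]
t=24: [32, 28, 43, 32]
t=25: [87, 88, 75, 87]
t=26: [62, 70, 46, 62]
t=27: [17, 13, 36, 17]
t=28: [54, 43, 71, 54]
t=29: [34, 50, 24, 34]
t=30: [77, 60, 78, 77]
t=31: [34, 22, 40, 34]
t=32: [82, 75, 78, 82]
t=33: [47, 40, 46, 47]
t=34: [55, 64, 52, 55]
t=35: [23, 10, 32, 23]
t=36: [66, 44, 85, 66]
t=37: [26, 39, 41, 26]
t=38: [75, 76, 72, 75]
t=39: [31, 34, 27, 31]
t=40: [90, 91, 85, 90]
t=41: [75, 79, 68, 75]
t=42: [31, 40, 19, 31]
t=43: [82, 79, 70, 82]
t=44: [45, 48, 31, 45]
t=45: [62, 51, 79, 62]
t=46: [19, 26, 30, 19]
t=47: [67, 70, 77, 67]
t=48: [16, 14, 27, 16]
t=49: [53, 44, 68, 53]
t=50: [34, 49, 19, 34]
t=51: [75, 61, 69, 75]
t=52: [25, 18, 21, 25]
t=53: [68, 61, 67, 68]
t=54: [10, 10, 10, 10]
t=55: [30, 30, 30, 30]
t=56: [90, 90, 90, 90]
t=57: [78, 78, 78, 78]
t=58: [42, 42, 42, 42]
t=59: [66, 66, 66, 66]
t=60: [6, 6, 6, 6]
t=61: [18, 18, 18, 18]
t=62: [54, 54, 54, 54]
t=63: [30, 30, 30, 30]

Answer: 8
Key observation: The state at step 55, [30, 30, 30, 30], reappears at step 63 — and no state repeats earlier — so the cycle the system enters has period 8.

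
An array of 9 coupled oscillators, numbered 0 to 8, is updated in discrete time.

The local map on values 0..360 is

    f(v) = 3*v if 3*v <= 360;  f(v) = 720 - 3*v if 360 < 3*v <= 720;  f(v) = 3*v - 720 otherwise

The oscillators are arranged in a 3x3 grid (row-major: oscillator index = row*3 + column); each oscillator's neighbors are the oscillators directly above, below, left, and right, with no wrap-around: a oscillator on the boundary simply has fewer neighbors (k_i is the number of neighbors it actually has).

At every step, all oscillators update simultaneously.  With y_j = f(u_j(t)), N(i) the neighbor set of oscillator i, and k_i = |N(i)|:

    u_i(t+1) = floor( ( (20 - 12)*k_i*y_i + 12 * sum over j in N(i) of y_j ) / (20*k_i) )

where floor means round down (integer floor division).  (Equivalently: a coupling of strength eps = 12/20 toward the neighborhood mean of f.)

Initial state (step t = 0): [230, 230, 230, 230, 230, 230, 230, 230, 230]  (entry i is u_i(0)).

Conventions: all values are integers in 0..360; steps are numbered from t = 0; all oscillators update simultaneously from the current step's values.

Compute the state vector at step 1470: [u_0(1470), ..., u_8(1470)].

Answer: [90, 90, 90, 90, 90, 90, 90, 90, 90]
Key observation: The state at step 2, [90, 90, 90, 90, 90, 90, 90, 90, 90], reappears at step 4: the system is in a cycle of period 2 from step 2 on.  Therefore the state at step 1470 equals the state at step 2 + ((1470 - 2) mod 2) = 2, which is [90, 90, 90, 90, 90, 90, 90, 90, 90].

Derivation:
t=0: [230, 230, 230, 230, 230, 230, 230, 230, 230]
t=1: [30, 30, 30, 30, 30, 30, 30, 30, 30]
t=2: [90, 90, 90, 90, 90, 90, 90, 90, 90]
t=3: [270, 270, 270, 270, 270, 270, 270, 270, 270]
t=4: [90, 90, 90, 90, 90, 90, 90, 90, 90]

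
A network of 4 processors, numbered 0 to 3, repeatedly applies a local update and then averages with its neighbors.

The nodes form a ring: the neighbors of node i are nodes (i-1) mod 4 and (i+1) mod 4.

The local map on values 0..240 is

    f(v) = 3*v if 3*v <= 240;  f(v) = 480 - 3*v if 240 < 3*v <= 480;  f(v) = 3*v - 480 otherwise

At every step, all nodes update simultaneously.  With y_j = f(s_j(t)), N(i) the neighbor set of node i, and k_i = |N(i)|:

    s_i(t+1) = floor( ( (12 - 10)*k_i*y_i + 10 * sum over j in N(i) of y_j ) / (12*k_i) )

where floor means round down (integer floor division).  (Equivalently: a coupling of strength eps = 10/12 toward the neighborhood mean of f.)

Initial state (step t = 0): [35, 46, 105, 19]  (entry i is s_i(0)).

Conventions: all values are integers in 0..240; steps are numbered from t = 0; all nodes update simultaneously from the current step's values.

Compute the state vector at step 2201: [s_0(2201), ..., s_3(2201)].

Answer: [128, 64, 128, 64]
Key observation: The state at step 17, [128, 64, 128, 64], reappears at step 19: the system is in a cycle of period 2 from step 17 on.  Therefore the state at step 2201 equals the state at step 17 + ((2201 - 17) mod 2) = 17, which is [128, 64, 128, 64].

Derivation:
t=0: [35, 46, 105, 19]
t=1: [98, 135, 108, 122]
t=2: [109, 155, 104, 161]
t=3: [33, 136, 35, 134]
t=4: [79, 97, 80, 98]
t=5: [195, 230, 196, 229]
t=6: [191, 123, 191, 123]
t=7: [108, 96, 108, 96]
t=8: [186, 162, 186, 162]
t=9: [18, 66, 18, 66]
t=10: [174, 78, 174, 78]
t=11: [202, 74, 202, 74]
t=12: [206, 142, 206, 142]
t=13: [68, 124, 68, 124]
t=14: [124, 188, 124, 188]
t=15: [88, 104, 88, 104]
t=16: [176, 208, 176, 208]
t=17: [128, 64, 128, 64]
t=18: [176, 112, 176, 112]
t=19: [128, 64, 128, 64]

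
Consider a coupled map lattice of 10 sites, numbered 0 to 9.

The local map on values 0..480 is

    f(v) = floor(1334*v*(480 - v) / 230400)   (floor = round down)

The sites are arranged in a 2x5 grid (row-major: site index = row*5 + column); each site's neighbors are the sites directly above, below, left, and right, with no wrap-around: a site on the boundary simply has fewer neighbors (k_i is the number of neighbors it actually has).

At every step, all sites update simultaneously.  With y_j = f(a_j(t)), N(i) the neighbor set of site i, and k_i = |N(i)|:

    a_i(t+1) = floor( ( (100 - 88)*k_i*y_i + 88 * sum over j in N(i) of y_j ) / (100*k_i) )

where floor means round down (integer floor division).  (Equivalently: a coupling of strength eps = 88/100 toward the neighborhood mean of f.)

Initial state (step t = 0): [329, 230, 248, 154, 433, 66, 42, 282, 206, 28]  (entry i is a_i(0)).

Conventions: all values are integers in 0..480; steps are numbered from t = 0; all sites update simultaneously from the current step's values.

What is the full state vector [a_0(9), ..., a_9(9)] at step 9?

Simulating step by step:
t=0: [329, 230, 248, 154, 433, 66, 42, 282, 206, 28]
t=1: [250, 252, 317, 262, 173, 191, 251, 263, 240, 203]
t=2: [326, 322, 326, 315, 325, 330, 327, 322, 328, 320]
t=3: [290, 290, 295, 290, 297, 289, 291, 289, 295, 290]
t=4: [319, 317, 318, 315, 318, 318, 318, 316, 318, 315]
t=5: [298, 297, 299, 298, 299, 297, 298, 298, 299, 298]
t=6: [314, 313, 313, 313, 313, 314, 314, 313, 313, 313]
t=7: [301, 301, 302, 302, 302, 301, 301, 301, 302, 302]
t=8: [311, 311, 311, 311, 311, 311, 311, 311, 311, 311]
t=9: [304, 304, 304, 304, 304, 304, 304, 304, 304, 304]

Answer: [304, 304, 304, 304, 304, 304, 304, 304, 304, 304]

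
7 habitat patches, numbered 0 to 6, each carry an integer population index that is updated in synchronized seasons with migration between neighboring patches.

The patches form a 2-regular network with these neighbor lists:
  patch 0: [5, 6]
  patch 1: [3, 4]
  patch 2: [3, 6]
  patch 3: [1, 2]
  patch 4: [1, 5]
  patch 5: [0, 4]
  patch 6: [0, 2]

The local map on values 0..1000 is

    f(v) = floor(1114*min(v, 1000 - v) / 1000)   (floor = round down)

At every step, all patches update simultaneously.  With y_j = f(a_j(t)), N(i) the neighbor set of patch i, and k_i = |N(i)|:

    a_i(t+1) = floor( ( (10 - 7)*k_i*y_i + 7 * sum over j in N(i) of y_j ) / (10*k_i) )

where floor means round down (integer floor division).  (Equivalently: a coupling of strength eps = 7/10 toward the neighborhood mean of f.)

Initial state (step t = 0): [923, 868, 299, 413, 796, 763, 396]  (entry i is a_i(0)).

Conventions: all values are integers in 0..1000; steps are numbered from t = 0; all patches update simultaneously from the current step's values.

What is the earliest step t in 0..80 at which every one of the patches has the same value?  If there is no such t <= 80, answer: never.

Simulating step by step:
t=0: [923, 868, 299, 413, 796, 763, 396]  (not all equal)
t=1: [272, 284, 415, 306, 211, 188, 278]  (not all equal)
t=2: [272, 296, 365, 374, 254, 251, 360]  (not all equal)
t=3: [328, 343, 407, 382, 297, 288, 368]  (not all equal)
t=4: [364, 378, 427, 419, 344, 339, 409]  (not all equal)
t=5: [412, 423, 464, 453, 394, 388, 444]  (not all equal)
t=6: [461, 471, 504, 496, 447, 443, 489]  (not all equal)
t=7: [516, 524, 549, 542, 505, 501, 535]  (not all equal)
t=8: [537, 530, 510, 514, 545, 548, 519]  (not all equal)
t=9: [517, 523, 540, 536, 510, 508, 531]  (not all equal)
t=10: [535, 530, 516, 519, 541, 543, 524]  (not all equal)
t=11: [519, 523, 534, 532, 514, 512, 528]  (not all equal)
t=12: [534, 531, 521, 523, 538, 539, 526]  (not all equal)
t=13: [520, 522, 530, 528, 516, 515, 526]  (not all equal)
t=14: [534, 532, 525, 526, 536, 537, 528]  (not all equal)
t=15: [519, 521, 527, 525, 517, 516, 524]  (not all equal)
t=16: [534, 533, 528, 529, 536, 537, 530]  (not all equal)
t=17: [519, 520, 523, 522, 517, 516, 522]  (not all equal)
t=18: [535, 534, 531, 532, 536, 537, 532]  (not all equal)
t=19: [518, 518, 521, 520, 516, 516, 520]  (not all equal)
t=20: [536, 536, 533, 534, 537, 537, 534]  (not all equal)
t=21: [516, 516, 519, 518, 515, 515, 518]  (not all equal)
t=22: [538, 538, 535, 536, 539, 539, 536]  (not all equal)
t=23: [514, 514, 516, 516, 513, 513, 516]  (not all equal)
t=24: [540, 540, 539, 539, 541, 541, 539]  (not all equal)
t=25: [512, 512, 513, 512, 511, 511, 512]  (not all equal)
t=26: [543, 543, 542, 542, 543, 543, 542]  (not all equal)
t=27: [509, 509, 510, 509, 509, 509, 509]  (not all equal)
t=28: [546, 546, 545, 545, 546, 546, 545]  (not all equal)
t=29: [505, 505, 506, 505, 505, 505, 505]  (not all equal)
t=30: [551, 551, 550, 550, 551, 551, 550]  (not all equal)
t=31: [500, 500, 501, 500, 500, 500, 500]  (not all equal)
t=32: [557, 557, 556, 556, 557, 557, 556]  (not all equal)
t=33: [493, 493, 494, 493, 493, 493, 493]  (not all equal)
t=34: [549, 549, 549, 549, 549, 549, 549]  (all equal)

Answer: 34
Key observation: Synchronization is absorbing here: once all patches are equal they stay equal, and step 34 is the first all-equal step.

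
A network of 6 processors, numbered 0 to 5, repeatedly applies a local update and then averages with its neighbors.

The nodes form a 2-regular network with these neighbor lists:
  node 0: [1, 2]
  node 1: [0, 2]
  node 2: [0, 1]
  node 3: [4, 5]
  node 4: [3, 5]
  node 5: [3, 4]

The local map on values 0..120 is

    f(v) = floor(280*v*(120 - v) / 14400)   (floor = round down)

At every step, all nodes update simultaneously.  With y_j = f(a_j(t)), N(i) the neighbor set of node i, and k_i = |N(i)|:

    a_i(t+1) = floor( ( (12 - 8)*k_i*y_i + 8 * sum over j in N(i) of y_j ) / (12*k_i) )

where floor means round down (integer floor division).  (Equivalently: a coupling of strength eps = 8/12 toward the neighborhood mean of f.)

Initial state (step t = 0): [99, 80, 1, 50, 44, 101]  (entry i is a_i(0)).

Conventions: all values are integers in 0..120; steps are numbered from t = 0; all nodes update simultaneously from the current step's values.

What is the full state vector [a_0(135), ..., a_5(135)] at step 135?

Answer: [68, 68, 68, 68, 68, 68]
Key observation: The state at step 4, [68, 68, 68, 68, 68, 68], reappears at step 5: the system is in a cycle of period 1 from step 4 on.  Therefore the state at step 135 equals the state at step 4 + ((135 - 4) mod 1) = 4, which is [68, 68, 68, 68, 68, 68].

Derivation:
t=0: [99, 80, 1, 50, 44, 101]
t=1: [34, 34, 34, 56, 56, 56]
t=2: [56, 56, 56, 69, 69, 69]
t=3: [69, 69, 69, 68, 68, 68]
t=4: [68, 68, 68, 68, 68, 68]
t=5: [68, 68, 68, 68, 68, 68]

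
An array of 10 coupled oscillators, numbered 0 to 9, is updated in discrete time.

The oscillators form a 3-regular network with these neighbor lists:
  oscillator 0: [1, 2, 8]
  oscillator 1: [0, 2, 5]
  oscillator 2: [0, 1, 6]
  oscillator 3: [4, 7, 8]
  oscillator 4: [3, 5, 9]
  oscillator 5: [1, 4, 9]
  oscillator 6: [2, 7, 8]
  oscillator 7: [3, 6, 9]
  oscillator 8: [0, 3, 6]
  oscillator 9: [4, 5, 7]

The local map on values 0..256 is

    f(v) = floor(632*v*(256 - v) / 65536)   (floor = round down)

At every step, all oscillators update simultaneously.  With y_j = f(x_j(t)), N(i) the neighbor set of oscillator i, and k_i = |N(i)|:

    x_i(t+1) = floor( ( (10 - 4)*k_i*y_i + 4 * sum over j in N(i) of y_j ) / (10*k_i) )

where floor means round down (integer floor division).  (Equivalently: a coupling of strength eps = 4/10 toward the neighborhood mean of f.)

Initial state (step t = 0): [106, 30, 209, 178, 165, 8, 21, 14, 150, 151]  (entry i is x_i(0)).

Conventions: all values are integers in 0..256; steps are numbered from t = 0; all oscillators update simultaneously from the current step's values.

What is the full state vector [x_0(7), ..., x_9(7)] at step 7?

Answer: [152, 152, 152, 152, 152, 152, 152, 152, 152, 152]

Derivation:
t=0: [106, 30, 209, 178, 165, 8, 21, 14, 150, 151]
t=1: [133, 74, 91, 123, 126, 59, 65, 63, 136, 117]
t=2: [151, 132, 140, 151, 150, 126, 127, 127, 151, 145]
t=3: [153, 156, 155, 152, 153, 156, 156, 156, 152, 155]
t=4: [150, 150, 150, 151, 150, 150, 150, 150, 151, 150]
t=5: [152, 153, 153, 152, 152, 153, 152, 152, 152, 153]
t=6: [151, 151, 151, 152, 151, 151, 151, 151, 152, 151]
t=7: [152, 152, 152, 152, 152, 152, 152, 152, 152, 152]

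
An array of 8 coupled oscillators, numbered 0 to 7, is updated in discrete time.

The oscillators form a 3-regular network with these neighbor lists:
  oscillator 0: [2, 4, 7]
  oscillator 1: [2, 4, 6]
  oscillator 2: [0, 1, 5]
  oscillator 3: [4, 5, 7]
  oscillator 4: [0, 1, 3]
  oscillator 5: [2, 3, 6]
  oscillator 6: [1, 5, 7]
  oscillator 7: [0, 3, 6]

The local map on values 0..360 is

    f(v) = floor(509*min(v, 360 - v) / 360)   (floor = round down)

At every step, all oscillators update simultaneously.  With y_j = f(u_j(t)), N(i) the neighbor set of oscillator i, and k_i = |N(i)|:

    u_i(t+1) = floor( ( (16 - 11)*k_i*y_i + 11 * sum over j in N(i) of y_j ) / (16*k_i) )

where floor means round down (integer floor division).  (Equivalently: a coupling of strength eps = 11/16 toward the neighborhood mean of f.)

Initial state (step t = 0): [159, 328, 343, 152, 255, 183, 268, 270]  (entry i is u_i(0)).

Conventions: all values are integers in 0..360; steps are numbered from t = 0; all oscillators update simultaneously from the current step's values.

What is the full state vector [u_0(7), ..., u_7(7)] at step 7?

Answer: [247, 248, 248, 243, 246, 245, 246, 244]

Derivation:
t=0: [159, 328, 343, 152, 255, 183, 268, 270]
t=1: [138, 83, 126, 187, 156, 162, 137, 169]
t=2: [206, 172, 179, 233, 196, 212, 194, 219]
t=3: [224, 240, 232, 202, 218, 217, 222, 206]
t=4: [196, 184, 185, 211, 196, 200, 195, 207]
t=5: [231, 240, 238, 219, 230, 228, 230, 221]
t=6: [183, 176, 176, 191, 183, 185, 183, 190]
t=7: [247, 248, 248, 243, 246, 245, 246, 244]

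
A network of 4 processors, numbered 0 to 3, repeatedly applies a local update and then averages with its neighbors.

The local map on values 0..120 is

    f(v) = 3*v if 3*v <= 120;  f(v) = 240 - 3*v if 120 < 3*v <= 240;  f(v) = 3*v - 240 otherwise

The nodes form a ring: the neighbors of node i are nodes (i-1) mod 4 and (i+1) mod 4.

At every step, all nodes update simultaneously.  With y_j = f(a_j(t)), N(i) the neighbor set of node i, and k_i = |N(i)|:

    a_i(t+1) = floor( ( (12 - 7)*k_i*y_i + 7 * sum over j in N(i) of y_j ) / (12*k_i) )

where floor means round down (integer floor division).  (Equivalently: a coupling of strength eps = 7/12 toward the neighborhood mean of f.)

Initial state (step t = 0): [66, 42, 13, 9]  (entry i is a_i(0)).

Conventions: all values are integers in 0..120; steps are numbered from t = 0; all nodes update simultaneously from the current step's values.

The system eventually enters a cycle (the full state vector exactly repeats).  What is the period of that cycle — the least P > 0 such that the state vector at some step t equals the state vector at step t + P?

Answer: 4
Key observation: The state at step 27, [102, 102, 102, 102], reappears at step 31 — and no state repeats earlier — so the cycle the system enters has period 4.

Derivation:
t=0: [66, 42, 13, 9]
t=1: [58, 71, 57, 34]
t=2: [65, 50, 66, 81]
t=3: [45, 62, 44, 26]
t=4: [82, 84, 83, 94]
t=5: [18, 9, 19, 21]
t=6: [48, 43, 50, 58]
t=7: [91, 100, 89, 81]
t=8: [32, 42, 29, 18]
t=9: [89, 100, 85, 75]
t=10: [33, 37, 28, 18]
t=11: [89, 99, 83, 75]
t=12: [32, 34, 24, 16]
t=13: [83, 91, 73, 69]
t=14: [23, 22, 28, 22]
t=15: [67, 72, 73, 72]
t=16: [30, 27, 22, 27]
t=17: [84, 79, 74, 79]
t=18: [6, 10, 9, 10]
t=19: [25, 25, 28, 25]
t=20: [75, 77, 78, 77]
t=21: [11, 9, 7, 9]
t=22: [29, 27, 24, 27]
t=23: [83, 80, 77, 80]
t=24: [3, 5, 3, 5]
t=25: [12, 11, 12, 11]
t=26: [34, 34, 34, 34]
t=27: [102, 102, 102, 102]
t=28: [66, 66, 66, 66]
t=29: [42, 42, 42, 42]
t=30: [114, 114, 114, 114]
t=31: [102, 102, 102, 102]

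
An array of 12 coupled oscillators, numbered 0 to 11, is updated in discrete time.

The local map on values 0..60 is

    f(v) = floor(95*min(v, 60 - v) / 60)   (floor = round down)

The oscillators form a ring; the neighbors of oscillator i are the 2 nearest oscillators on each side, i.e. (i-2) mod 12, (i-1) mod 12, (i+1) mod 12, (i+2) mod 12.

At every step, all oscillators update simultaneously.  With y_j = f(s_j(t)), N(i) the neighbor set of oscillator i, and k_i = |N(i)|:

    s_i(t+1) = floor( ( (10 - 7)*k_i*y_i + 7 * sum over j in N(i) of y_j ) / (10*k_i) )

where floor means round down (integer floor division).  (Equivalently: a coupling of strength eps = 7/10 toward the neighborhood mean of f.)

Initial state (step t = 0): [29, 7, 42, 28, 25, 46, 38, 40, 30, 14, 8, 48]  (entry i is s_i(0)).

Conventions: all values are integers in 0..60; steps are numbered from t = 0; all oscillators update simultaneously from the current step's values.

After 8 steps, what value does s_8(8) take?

Simulating step by step:
t=0: [29, 7, 42, 28, 25, 46, 38, 40, 30, 14, 8, 48]
t=1: [25, 27, 32, 30, 34, 32, 34, 31, 31, 25, 26, 21]
t=2: [39, 41, 42, 44, 43, 43, 42, 43, 42, 40, 39, 38]
t=3: [31, 30, 28, 26, 26, 26, 26, 27, 29, 30, 31, 32]
t=4: [45, 44, 43, 42, 41, 41, 41, 43, 44, 44, 45, 45]
t=5: [23, 25, 26, 27, 28, 28, 28, 27, 25, 24, 23, 23]
t=6: [37, 38, 40, 42, 43, 43, 42, 41, 39, 38, 36, 36]
t=7: [35, 33, 31, 28, 27, 27, 28, 30, 32, 34, 36, 36]
t=8: [40, 41, 42, 43, 43, 43, 43, 44, 42, 41, 39, 39]

Answer: s_8(8) = 42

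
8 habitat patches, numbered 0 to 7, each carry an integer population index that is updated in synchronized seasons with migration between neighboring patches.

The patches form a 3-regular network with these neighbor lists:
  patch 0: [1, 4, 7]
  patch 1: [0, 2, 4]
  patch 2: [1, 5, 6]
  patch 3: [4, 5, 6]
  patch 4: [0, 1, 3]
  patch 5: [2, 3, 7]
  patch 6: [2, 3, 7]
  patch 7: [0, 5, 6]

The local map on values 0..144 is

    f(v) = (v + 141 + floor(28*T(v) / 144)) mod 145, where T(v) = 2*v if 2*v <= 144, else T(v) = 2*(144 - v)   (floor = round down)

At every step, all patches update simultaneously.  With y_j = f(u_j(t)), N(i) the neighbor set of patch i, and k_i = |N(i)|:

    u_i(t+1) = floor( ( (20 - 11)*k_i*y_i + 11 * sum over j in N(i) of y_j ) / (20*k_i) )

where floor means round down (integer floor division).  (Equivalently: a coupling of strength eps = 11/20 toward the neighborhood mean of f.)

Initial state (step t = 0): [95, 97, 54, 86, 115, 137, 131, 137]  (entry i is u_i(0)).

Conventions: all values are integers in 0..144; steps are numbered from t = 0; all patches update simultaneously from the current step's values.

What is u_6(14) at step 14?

Answer: u_6(14) = 132

Derivation:
t=0: [95, 97, 54, 86, 115, 137, 131, 137]
t=1: [116, 105, 101, 118, 114, 117, 116, 129]
t=2: [122, 117, 117, 122, 120, 122, 122, 125]
t=3: [125, 123, 124, 125, 125, 125, 125, 126]
t=4: [128, 127, 127, 128, 127, 128, 128, 128]
t=5: [129, 129, 129, 129, 129, 129, 129, 130]
t=6: [130, 130, 130, 130, 130, 130, 130, 130]
t=7: [131, 131, 131, 131, 131, 131, 131, 131]
t=8: [132, 132, 132, 132, 132, 132, 132, 132]
t=9: [132, 132, 132, 132, 132, 132, 132, 132]
t=10: [132, 132, 132, 132, 132, 132, 132, 132]
t=11: [132, 132, 132, 132, 132, 132, 132, 132]
t=12: [132, 132, 132, 132, 132, 132, 132, 132]
t=13: [132, 132, 132, 132, 132, 132, 132, 132]
t=14: [132, 132, 132, 132, 132, 132, 132, 132]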